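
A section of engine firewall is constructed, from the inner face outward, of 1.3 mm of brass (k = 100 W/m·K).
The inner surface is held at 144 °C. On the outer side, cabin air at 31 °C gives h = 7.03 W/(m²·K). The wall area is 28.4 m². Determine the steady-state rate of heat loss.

Q ≈ 22600 W

Using the resistance-network approach (series):
R_brass = L/(kA) = 0.0013/(100×28.4) = 4.577×10^-7 K/W
R_outer film = 1/(h_o·A) = 1/(7.03×28.4) = 0.005009 K/W
R_total = 0.005009 K/W
Q = ΔT / R_total = 113 / 0.005009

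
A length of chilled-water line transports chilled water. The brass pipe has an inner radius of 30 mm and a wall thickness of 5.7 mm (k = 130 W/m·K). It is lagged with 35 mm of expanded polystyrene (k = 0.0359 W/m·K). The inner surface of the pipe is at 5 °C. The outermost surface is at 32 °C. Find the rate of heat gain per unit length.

Per-layer cylindrical resistances, series-summed:
R_brass pipe wall = ln(35.7/30)/(2π×130×1) = 2.13×10^-4 K/W
R_expanded polystyrene = ln(70.7/35.7)/(2π×0.0359×1) = 3.029 K/W
R_total = 3.029 K/W
Q = ΔT/R_total = 27/3.029

q′ ≈ 8.91 W/m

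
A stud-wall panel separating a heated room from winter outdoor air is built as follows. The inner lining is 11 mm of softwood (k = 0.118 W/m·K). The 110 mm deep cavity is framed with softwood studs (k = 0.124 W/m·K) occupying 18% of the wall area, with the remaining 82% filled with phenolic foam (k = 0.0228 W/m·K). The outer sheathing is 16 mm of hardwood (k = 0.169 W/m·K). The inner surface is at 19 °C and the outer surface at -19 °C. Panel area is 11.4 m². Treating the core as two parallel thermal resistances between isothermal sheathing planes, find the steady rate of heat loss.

Q ≈ 151 W

Sheathing layers in series; stud and cavity paths in parallel between them.
R_inner = 0.011/(0.118×11.4) = 0.008177 K/W
R_stud  = 0.11/(0.124×0.18×11.4) = 0.4323 K/W
R_cav   = 0.11/(0.0228×0.82×11.4) = 0.5161 K/W
1/R_core = 1/R_stud + 1/R_cav → R_core = 0.2353 K/W
R_outer = 0.016/(0.169×11.4) = 0.008305 K/W
R_total = 0.2517 K/W
Q = ΔT/R_total = 38/0.2517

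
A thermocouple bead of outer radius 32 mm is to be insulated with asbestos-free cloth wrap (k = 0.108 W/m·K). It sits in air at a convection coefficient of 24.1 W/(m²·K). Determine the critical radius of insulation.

r_cr ≈ 8.96 mm

For a sphere r_cr = 2k/h = 2×0.108/24.1
r_cr = 8.96 mm; since the bare radius (32 mm) is above r_cr, any added insulation will reduce heat loss.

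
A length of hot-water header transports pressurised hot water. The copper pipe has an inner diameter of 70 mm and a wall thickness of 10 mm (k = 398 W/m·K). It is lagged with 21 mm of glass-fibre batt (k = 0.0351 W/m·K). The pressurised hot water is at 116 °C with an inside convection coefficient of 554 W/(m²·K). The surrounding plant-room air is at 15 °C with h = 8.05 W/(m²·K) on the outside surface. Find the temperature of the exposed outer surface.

T ≈ 29.8 °C

For a radial system each layer contributes R = ln(r_out/r_in)/(2πkL); films add R = 1/(hA).
R_inner film = 1/(h_i·2πr₁L) = 1/(554×2π×0.035×1) = 0.008208 K/W
R_copper pipe wall = ln(45/35)/(2π×398×1) = 1.005×10^-4 K/W
R_glass-fibre batt = ln(66/45)/(2π×0.0351×1) = 1.737 K/W
R_outer film = 1/(h_o·2πr_oL) = 1/(8.05×2π×0.066×1) = 0.2996 K/W
R_total = 2.044 K/W
Q = ΔT/R_total = 101/2.044
Q = 49.4 W/m
T_interface = T_inner − Q·ΣR(inner→interface) = 116 − 49.4×1.745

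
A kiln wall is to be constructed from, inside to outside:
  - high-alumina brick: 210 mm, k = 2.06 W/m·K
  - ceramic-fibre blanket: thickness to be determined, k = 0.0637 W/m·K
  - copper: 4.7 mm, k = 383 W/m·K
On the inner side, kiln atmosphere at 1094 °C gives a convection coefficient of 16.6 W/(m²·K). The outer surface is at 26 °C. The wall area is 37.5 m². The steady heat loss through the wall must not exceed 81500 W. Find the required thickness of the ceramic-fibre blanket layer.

L ≈ 21 mm

Treating each layer as a thermal resistance in series:
R_inner film = 1/(h_i·A) = 1/(16.6×37.5) = 0.001606 K/W
R_high-alumina brick = L/(kA) = 0.21/(2.06×37.5) = 0.002718 K/W
R_copper = L/(kA) = 0.0047/(383×37.5) = 3.272×10^-7 K/W
Sum of the known resistances R_other = 0.004325 K/W
Required total resistance R_tot = ΔT/Q_allow = 1068/81500 = 0.0131 K/W
R_ceramic-fibre blanket = R_tot − R_other = 0.008779 K/W
L = R·k·A = 0.008779×0.0637×37.5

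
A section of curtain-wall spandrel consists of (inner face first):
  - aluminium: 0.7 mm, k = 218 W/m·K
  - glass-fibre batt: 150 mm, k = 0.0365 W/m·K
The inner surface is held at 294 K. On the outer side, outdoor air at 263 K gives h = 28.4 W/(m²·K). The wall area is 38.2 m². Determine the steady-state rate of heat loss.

Q ≈ 286 W

Using the resistance-network approach (series):
R_aluminium = L/(kA) = 0.0007/(218×38.2) = 8.406×10^-8 K/W
R_glass-fibre batt = L/(kA) = 0.15/(0.0365×38.2) = 0.1076 K/W
R_outer film = 1/(h_o·A) = 1/(28.4×38.2) = 9.218×10^-4 K/W
R_total = 0.1085 K/W
Q = ΔT / R_total = 31 / 0.1085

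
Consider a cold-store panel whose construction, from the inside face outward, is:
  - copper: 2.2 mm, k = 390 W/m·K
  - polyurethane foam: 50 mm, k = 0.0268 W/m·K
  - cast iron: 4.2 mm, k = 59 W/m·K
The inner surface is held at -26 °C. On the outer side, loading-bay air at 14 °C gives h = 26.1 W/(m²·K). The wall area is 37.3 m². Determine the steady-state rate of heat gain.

Q ≈ 784 W

Thermal resistances in series:
R_copper = L/(kA) = 0.0022/(390×37.3) = 1.512×10^-7 K/W
R_polyurethane foam = L/(kA) = 0.05/(0.0268×37.3) = 0.05002 K/W
R_cast iron = L/(kA) = 0.0042/(59×37.3) = 1.908×10^-6 K/W
R_outer film = 1/(h_o·A) = 1/(26.1×37.3) = 0.001027 K/W
R_total = 0.05105 K/W
Q = ΔT / R_total = 40 / 0.05105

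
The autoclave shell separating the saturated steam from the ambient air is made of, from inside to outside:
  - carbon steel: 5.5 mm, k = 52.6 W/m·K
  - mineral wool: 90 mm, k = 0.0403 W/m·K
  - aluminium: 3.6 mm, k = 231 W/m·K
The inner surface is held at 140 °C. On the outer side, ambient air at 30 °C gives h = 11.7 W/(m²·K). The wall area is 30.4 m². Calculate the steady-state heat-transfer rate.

Q ≈ 1440 W

Using the resistance-network approach (series):
R_carbon steel = L/(kA) = 0.0055/(52.6×30.4) = 3.44×10^-6 K/W
R_mineral wool = L/(kA) = 0.09/(0.0403×30.4) = 0.07346 K/W
R_aluminium = L/(kA) = 0.0036/(231×30.4) = 5.126×10^-7 K/W
R_outer film = 1/(h_o·A) = 1/(11.7×30.4) = 0.002812 K/W
R_total = 0.07628 K/W
Q = ΔT / R_total = 110 / 0.07628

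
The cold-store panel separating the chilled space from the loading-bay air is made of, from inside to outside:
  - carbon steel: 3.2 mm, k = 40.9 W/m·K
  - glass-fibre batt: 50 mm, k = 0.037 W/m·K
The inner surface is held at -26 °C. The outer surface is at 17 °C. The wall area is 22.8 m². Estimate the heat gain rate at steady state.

Q ≈ 725 W

Thermal resistances in series:
R_carbon steel = L/(kA) = 0.0032/(40.9×22.8) = 3.432×10^-6 K/W
R_glass-fibre batt = L/(kA) = 0.05/(0.037×22.8) = 0.05927 K/W
R_total = 0.05927 K/W
Q = ΔT / R_total = 43 / 0.05927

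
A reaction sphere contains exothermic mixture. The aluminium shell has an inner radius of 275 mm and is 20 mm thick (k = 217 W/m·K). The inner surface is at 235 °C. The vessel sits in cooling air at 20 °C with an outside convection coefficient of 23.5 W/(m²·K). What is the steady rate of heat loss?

Each spherical layer contributes R = (1/r_i − 1/r_o)/(4πk):
R_aluminium shell = (1/0.275 − 1/0.295)/(4π×217) = 9.041×10^-5 K/W
R_outer film = 1/(h·4πr_o²) = 1/(23.5×4π×0.295²) = 0.03891 K/W
R_total = 0.039 K/W
Q = ΔT/R_total = 215/0.039

Q ≈ 5510 W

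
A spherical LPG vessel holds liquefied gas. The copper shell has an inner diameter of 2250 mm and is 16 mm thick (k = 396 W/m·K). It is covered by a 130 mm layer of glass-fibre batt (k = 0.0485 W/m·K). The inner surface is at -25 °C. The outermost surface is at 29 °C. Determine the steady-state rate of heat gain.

Q ≈ 367 W

For a spherical shell R = (1/r₁ − 1/r₂)/(4πk); film R = 1/(h·4πr²). In series:
R_copper shell = (1/1.125 − 1/1.141)/(4π×396) = 2.505×10^-6 K/W
R_glass-fibre batt = (1/1.141 − 1/1.271)/(4π×0.0485) = 0.1471 K/W
R_total = 0.1471 K/W
Q = ΔT/R_total = 54/0.1471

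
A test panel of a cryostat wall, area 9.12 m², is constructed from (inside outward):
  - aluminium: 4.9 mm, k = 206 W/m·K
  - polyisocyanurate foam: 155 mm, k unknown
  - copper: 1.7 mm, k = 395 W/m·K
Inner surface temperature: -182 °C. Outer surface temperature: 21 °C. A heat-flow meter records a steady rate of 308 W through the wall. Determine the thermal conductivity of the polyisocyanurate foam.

k ≈ 0.0258 W/(m·K)

Model the wall as resistances in series:
R_aluminium = L/(kA) = 0.0049/(206×9.12) = 2.608×10^-6 K/W
R_copper = L/(kA) = 0.0017/(395×9.12) = 4.719×10^-7 K/W
Sum of known resistances R_other = 3.08×10^-6 K/W
Total R = ΔT/Q = 203/308 = 0.6591 K/W
R_polyisocyanurate foam = R_total − R_other = 0.6591 K/W
k = L/(R·A) = 0.155/(0.6591×9.12)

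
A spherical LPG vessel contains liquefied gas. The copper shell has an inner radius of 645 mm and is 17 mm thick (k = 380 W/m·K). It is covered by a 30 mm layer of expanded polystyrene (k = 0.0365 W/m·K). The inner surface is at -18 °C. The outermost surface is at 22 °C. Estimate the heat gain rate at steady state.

Each spherical layer contributes R = (1/r_i − 1/r_o)/(4πk):
R_copper shell = (1/0.645 − 1/0.662)/(4π×380) = 8.338×10^-6 K/W
R_expanded polystyrene = (1/0.662 − 1/0.692)/(4π×0.0365) = 0.1428 K/W
R_total = 0.1428 K/W
Q = ΔT/R_total = 40/0.1428

Q ≈ 280 W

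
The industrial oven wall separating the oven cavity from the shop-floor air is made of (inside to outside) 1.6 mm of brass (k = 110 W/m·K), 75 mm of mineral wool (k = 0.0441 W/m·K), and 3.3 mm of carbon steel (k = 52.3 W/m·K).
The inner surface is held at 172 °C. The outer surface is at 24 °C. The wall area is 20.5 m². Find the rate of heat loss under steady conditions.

Q ≈ 1780 W

Using the resistance-network approach (series):
R_brass = L/(kA) = 0.0016/(110×20.5) = 7.095×10^-7 K/W
R_mineral wool = L/(kA) = 0.075/(0.0441×20.5) = 0.08296 K/W
R_carbon steel = L/(kA) = 0.0033/(52.3×20.5) = 3.078×10^-6 K/W
R_total = 0.08296 K/W
Q = ΔT / R_total = 148 / 0.08296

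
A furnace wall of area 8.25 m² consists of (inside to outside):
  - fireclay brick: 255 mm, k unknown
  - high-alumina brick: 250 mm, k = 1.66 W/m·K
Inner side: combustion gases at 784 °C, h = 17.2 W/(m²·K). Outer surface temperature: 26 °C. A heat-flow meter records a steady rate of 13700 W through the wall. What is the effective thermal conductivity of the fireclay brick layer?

k ≈ 1.03 W/(m·K)

Treating each layer as a thermal resistance in series:
R_inner film = 1/(h_i·A) = 1/(17.2×8.25) = 0.007047 K/W
R_high-alumina brick = L/(kA) = 0.25/(1.66×8.25) = 0.01825 K/W
Sum of known resistances R_other = 0.0253 K/W
Total R = ΔT/Q = 758/13700 = 0.05533 K/W
R_fireclay brick = R_total − R_other = 0.03003 K/W
k = L/(R·A) = 0.255/(0.03003×8.25)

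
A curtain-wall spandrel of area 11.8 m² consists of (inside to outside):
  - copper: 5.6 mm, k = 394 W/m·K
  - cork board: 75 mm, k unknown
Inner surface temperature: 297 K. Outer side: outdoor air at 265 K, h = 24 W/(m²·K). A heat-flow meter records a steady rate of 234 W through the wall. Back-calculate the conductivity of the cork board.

Using the resistance-network approach (series):
R_copper = L/(kA) = 0.0056/(394×11.8) = 1.205×10^-6 K/W
R_outer film = 1/(h_o·A) = 1/(24×11.8) = 0.003531 K/W
Sum of known resistances R_other = 0.003532 K/W
Total R = ΔT/Q = 32/234 = 0.1368 K/W
R_cork board = R_total − R_other = 0.1332 K/W
k = L/(R·A) = 0.075/(0.1332×11.8)

k ≈ 0.0477 W/(m·K)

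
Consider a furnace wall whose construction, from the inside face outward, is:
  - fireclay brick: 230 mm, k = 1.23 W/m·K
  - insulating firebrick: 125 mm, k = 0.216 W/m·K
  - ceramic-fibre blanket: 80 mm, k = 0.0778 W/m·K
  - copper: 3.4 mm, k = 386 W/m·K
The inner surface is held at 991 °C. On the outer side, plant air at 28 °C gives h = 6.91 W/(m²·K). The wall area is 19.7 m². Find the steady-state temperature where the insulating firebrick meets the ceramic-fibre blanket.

Treating each layer as a thermal resistance in series:
R_fireclay brick = L/(kA) = 0.23/(1.23×19.7) = 0.009492 K/W
R_insulating firebrick = L/(kA) = 0.125/(0.216×19.7) = 0.02938 K/W
R_ceramic-fibre blanket = L/(kA) = 0.08/(0.0778×19.7) = 0.0522 K/W
R_copper = L/(kA) = 0.0034/(386×19.7) = 4.471×10^-7 K/W
R_outer film = 1/(h_o·A) = 1/(6.91×19.7) = 0.007346 K/W
R_total = 0.09841 K/W;  Q = ΔT/R_total = 963/0.09841 = 9785 W
T_interface = T_inner − Q·ΣR(inner→interface) = 991 − 9790×0.03887

T ≈ 611 °C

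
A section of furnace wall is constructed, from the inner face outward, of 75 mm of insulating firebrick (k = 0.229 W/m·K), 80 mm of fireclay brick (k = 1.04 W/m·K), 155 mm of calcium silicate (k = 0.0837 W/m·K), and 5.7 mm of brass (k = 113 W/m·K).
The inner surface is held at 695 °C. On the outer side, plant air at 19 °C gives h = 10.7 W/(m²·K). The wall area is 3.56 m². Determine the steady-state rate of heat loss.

Q ≈ 1020 W

Model the wall as resistances in series:
R_insulating firebrick = L/(kA) = 0.075/(0.229×3.56) = 0.092 K/W
R_fireclay brick = L/(kA) = 0.08/(1.04×3.56) = 0.02161 K/W
R_calcium silicate = L/(kA) = 0.155/(0.0837×3.56) = 0.5202 K/W
R_brass = L/(kA) = 0.0057/(113×3.56) = 1.417×10^-5 K/W
R_outer film = 1/(h_o·A) = 1/(10.7×3.56) = 0.02625 K/W
R_total = 0.6601 K/W
Q = ΔT / R_total = 676 / 0.6601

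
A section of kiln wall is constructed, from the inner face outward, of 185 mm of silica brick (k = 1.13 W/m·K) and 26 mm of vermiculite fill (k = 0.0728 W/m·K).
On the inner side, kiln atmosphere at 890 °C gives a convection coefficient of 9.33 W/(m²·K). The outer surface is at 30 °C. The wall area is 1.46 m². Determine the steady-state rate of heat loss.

Using the resistance-network approach (series):
R_inner film = 1/(h_i·A) = 1/(9.33×1.46) = 0.07341 K/W
R_silica brick = L/(kA) = 0.185/(1.13×1.46) = 0.1121 K/W
R_vermiculite fill = L/(kA) = 0.026/(0.0728×1.46) = 0.2446 K/W
R_total = 0.4302 K/W
Q = ΔT / R_total = 860 / 0.4302

Q ≈ 2000 W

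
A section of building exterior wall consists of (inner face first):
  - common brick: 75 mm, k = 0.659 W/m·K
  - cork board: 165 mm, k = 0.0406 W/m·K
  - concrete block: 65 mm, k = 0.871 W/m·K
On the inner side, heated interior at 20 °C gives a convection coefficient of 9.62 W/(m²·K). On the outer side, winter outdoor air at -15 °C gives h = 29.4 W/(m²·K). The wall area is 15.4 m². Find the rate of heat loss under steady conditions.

Q ≈ 123 W

Thermal resistances in series:
R_inner film = 1/(h_i·A) = 1/(9.62×15.4) = 0.00675 K/W
R_common brick = L/(kA) = 0.075/(0.659×15.4) = 0.00739 K/W
R_cork board = L/(kA) = 0.165/(0.0406×15.4) = 0.2639 K/W
R_concrete block = L/(kA) = 0.065/(0.871×15.4) = 0.004846 K/W
R_outer film = 1/(h_o·A) = 1/(29.4×15.4) = 0.002209 K/W
R_total = 0.2851 K/W
Q = ΔT / R_total = 35 / 0.2851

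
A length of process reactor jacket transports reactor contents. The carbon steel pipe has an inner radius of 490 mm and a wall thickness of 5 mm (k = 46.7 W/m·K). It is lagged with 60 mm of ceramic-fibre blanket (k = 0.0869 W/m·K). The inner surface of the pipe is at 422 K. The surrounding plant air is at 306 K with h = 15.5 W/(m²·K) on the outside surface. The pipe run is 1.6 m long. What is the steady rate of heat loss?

Radial resistances (cylindrical: R_cond = ln(r_o/r_i)/(2πkL), R_conv = 1/(h·2πrL)):
R_carbon steel pipe wall = ln(495/490)/(2π×46.7×1.6) = 2.162×10^-5 K/W
R_ceramic-fibre blanket = ln(555/495)/(2π×0.0869×1.6) = 0.131 K/W
R_outer film = 1/(h_o·2πr_oL) = 1/(15.5×2π×0.555×1.6) = 0.01156 K/W
R_total = 0.1425 K/W
Q = ΔT/R_total = 116/0.1425

Q ≈ 814 W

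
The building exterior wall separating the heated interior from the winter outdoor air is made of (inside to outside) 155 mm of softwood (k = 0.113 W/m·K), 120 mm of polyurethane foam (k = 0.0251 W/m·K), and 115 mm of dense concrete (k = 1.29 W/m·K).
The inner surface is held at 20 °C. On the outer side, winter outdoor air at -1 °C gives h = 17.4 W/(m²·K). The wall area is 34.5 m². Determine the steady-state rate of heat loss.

Q ≈ 115 W

Thermal resistances in series:
R_softwood = L/(kA) = 0.155/(0.113×34.5) = 0.03976 K/W
R_polyurethane foam = L/(kA) = 0.12/(0.0251×34.5) = 0.1386 K/W
R_dense concrete = L/(kA) = 0.115/(1.29×34.5) = 0.002584 K/W
R_outer film = 1/(h_o·A) = 1/(17.4×34.5) = 0.001666 K/W
R_total = 0.1826 K/W
Q = ΔT / R_total = 21 / 0.1826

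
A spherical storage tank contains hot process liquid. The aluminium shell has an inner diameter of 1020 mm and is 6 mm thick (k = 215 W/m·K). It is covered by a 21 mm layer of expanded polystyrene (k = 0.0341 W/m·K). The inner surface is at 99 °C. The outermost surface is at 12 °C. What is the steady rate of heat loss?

Q ≈ 492 W

Each spherical layer contributes R = (1/r_i − 1/r_o)/(4πk):
R_aluminium shell = (1/0.51 − 1/0.516)/(4π×215) = 8.439×10^-6 K/W
R_expanded polystyrene = (1/0.516 − 1/0.537)/(4π×0.0341) = 0.1769 K/W
R_total = 0.1769 K/W
Q = ΔT/R_total = 87/0.1769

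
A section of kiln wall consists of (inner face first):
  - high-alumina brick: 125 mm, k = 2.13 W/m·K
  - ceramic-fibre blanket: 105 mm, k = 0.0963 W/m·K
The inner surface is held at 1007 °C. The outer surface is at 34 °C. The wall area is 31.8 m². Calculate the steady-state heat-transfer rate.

Model the wall as resistances in series:
R_high-alumina brick = L/(kA) = 0.125/(2.13×31.8) = 0.001845 K/W
R_ceramic-fibre blanket = L/(kA) = 0.105/(0.0963×31.8) = 0.03429 K/W
R_total = 0.03613 K/W
Q = ΔT / R_total = 973 / 0.03613

Q ≈ 26900 W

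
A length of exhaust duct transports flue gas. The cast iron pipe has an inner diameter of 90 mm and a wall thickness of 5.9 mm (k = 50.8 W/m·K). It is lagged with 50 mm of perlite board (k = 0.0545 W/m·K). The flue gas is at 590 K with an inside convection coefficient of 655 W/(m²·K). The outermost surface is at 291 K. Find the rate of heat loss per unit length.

q′ ≈ 149 W/m

Per-layer cylindrical resistances, series-summed:
R_inner film = 1/(h_i·2πr₁L) = 1/(655×2π×0.045×1) = 0.0054 K/W
R_cast iron pipe wall = ln(50.9/45)/(2π×50.8×1) = 3.86×10^-4 K/W
R_perlite board = ln(100.9/50.9)/(2π×0.0545×1) = 1.998 K/W
R_total = 2.004 K/W
Q = ΔT/R_total = 299/2.004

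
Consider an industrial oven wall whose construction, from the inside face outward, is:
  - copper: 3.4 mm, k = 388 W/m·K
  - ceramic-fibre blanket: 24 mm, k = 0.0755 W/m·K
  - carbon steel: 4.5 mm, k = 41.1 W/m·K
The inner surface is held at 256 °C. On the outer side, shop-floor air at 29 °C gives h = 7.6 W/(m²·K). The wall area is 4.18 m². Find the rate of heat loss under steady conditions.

Q ≈ 2110 W

Treating each layer as a thermal resistance in series:
R_copper = L/(kA) = 0.0034/(388×4.18) = 2.096×10^-6 K/W
R_ceramic-fibre blanket = L/(kA) = 0.024/(0.0755×4.18) = 0.07605 K/W
R_carbon steel = L/(kA) = 0.0045/(41.1×4.18) = 2.619×10^-5 K/W
R_outer film = 1/(h_o·A) = 1/(7.6×4.18) = 0.03148 K/W
R_total = 0.1076 K/W
Q = ΔT / R_total = 227 / 0.1076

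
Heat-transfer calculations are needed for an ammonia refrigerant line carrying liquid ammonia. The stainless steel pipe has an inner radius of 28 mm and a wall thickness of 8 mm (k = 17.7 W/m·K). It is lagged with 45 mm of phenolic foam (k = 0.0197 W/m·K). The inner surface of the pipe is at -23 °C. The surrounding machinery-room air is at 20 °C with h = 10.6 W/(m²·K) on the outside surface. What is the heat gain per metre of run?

For a radial system each layer contributes R = ln(r_out/r_in)/(2πkL); films add R = 1/(hA).
R_stainless steel pipe wall = ln(36/28)/(2π×17.7×1) = 0.00226 K/W
R_phenolic foam = ln(81/36)/(2π×0.0197×1) = 6.551 K/W
R_outer film = 1/(h_o·2πr_oL) = 1/(10.6×2π×0.081×1) = 0.1854 K/W
R_total = 6.739 K/W
Q = ΔT/R_total = 43/6.739

q′ ≈ 6.38 W/m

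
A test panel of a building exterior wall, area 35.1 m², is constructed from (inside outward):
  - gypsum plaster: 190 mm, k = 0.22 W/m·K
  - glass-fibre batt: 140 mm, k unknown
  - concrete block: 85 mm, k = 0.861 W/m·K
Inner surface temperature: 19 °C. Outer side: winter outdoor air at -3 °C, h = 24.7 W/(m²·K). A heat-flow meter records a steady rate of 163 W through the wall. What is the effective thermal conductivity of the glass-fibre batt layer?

Series thermal resistances:
R_gypsum plaster = L/(kA) = 0.19/(0.22×35.1) = 0.02461 K/W
R_concrete block = L/(kA) = 0.085/(0.861×35.1) = 0.002813 K/W
R_outer film = 1/(h_o·A) = 1/(24.7×35.1) = 0.001153 K/W
Sum of known resistances R_other = 0.02857 K/W
Total R = ΔT/Q = 22/163 = 0.135 K/W
R_glass-fibre batt = R_total − R_other = 0.1064 K/W
k = L/(R·A) = 0.14/(0.1064×35.1)

k ≈ 0.0375 W/(m·K)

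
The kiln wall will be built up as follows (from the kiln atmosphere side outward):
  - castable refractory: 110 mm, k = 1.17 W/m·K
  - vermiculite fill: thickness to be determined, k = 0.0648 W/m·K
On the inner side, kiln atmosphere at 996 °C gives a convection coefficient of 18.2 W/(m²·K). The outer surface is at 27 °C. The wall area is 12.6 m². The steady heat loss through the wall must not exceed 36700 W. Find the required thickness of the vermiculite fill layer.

Thermal resistances in series:
R_inner film = 1/(h_i·A) = 1/(18.2×12.6) = 0.004361 K/W
R_castable refractory = L/(kA) = 0.11/(1.17×12.6) = 0.007462 K/W
Sum of the known resistances R_other = 0.01182 K/W
Required total resistance R_tot = ΔT/Q_allow = 969/36700 = 0.0264 K/W
R_vermiculite fill = R_tot − R_other = 0.01458 K/W
L = R·k·A = 0.01458×0.0648×12.6

L ≈ 11.9 mm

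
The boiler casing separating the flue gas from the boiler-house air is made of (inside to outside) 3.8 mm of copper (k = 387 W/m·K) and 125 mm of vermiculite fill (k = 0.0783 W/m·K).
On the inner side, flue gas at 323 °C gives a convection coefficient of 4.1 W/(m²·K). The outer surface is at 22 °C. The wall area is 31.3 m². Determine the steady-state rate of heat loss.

Treating each layer as a thermal resistance in series:
R_inner film = 1/(h_i·A) = 1/(4.1×31.3) = 0.007792 K/W
R_copper = L/(kA) = 0.0038/(387×31.3) = 3.137×10^-7 K/W
R_vermiculite fill = L/(kA) = 0.125/(0.0783×31.3) = 0.051 K/W
R_total = 0.0588 K/W
Q = ΔT / R_total = 301 / 0.0588

Q ≈ 5120 W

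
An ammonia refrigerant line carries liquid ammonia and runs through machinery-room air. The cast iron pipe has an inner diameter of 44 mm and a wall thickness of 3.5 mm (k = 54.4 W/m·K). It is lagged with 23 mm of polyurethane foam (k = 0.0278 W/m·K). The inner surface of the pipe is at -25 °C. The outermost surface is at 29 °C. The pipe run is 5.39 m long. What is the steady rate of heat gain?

Q ≈ 79.1 W

Cylindrical conduction, so R = ln(r₂/r₁)/(2πkL) per layer, in series:
R_cast iron pipe wall = ln(25.5/22)/(2π×54.4×5.39) = 8.014×10^-5 K/W
R_polyurethane foam = ln(48.5/25.5)/(2π×0.0278×5.39) = 0.6828 K/W
R_total = 0.6829 K/W
Q = ΔT/R_total = 54/0.6829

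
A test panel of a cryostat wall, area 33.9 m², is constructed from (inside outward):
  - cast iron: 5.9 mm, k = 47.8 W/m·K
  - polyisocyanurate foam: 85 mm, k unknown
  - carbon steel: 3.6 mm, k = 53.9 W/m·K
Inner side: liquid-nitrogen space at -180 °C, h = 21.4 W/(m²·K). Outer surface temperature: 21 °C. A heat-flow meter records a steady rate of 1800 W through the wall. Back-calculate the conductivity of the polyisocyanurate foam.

Treating each layer as a thermal resistance in series:
R_inner film = 1/(h_i·A) = 1/(21.4×33.9) = 0.001378 K/W
R_cast iron = L/(kA) = 0.0059/(47.8×33.9) = 3.641×10^-6 K/W
R_carbon steel = L/(kA) = 0.0036/(53.9×33.9) = 1.97×10^-6 K/W
Sum of known resistances R_other = 0.001384 K/W
Total R = ΔT/Q = 201/1800 = 0.1117 K/W
R_polyisocyanurate foam = R_total − R_other = 0.1103 K/W
k = L/(R·A) = 0.085/(0.1103×33.9)

k ≈ 0.0227 W/(m·K)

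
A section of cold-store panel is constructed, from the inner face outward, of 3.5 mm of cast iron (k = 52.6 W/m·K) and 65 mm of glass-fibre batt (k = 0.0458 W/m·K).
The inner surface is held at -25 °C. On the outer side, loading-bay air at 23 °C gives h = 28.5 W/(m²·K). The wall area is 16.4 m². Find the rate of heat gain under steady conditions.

Thermal resistances in series:
R_cast iron = L/(kA) = 0.0035/(52.6×16.4) = 4.057×10^-6 K/W
R_glass-fibre batt = L/(kA) = 0.065/(0.0458×16.4) = 0.08654 K/W
R_outer film = 1/(h_o·A) = 1/(28.5×16.4) = 0.002139 K/W
R_total = 0.08868 K/W
Q = ΔT / R_total = 48 / 0.08868

Q ≈ 541 W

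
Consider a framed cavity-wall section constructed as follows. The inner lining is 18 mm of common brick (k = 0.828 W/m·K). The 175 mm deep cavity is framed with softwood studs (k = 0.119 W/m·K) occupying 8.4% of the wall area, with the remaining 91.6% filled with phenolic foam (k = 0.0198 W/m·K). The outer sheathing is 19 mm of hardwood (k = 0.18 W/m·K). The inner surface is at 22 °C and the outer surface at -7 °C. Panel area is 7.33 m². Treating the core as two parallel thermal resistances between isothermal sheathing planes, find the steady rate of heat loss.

Q ≈ 33.5 W

Sheathing layers in series; stud and cavity paths in parallel between them.
R_inner = 0.018/(0.828×7.33) = 0.002966 K/W
R_stud  = 0.175/(0.119×0.084×7.33) = 2.388 K/W
R_cav   = 0.175/(0.0198×0.916×7.33) = 1.316 K/W
1/R_core = 1/R_stud + 1/R_cav → R_core = 0.8486 K/W
R_outer = 0.019/(0.18×7.33) = 0.0144 K/W
R_total = 0.866 K/W
Q = ΔT/R_total = 29/0.866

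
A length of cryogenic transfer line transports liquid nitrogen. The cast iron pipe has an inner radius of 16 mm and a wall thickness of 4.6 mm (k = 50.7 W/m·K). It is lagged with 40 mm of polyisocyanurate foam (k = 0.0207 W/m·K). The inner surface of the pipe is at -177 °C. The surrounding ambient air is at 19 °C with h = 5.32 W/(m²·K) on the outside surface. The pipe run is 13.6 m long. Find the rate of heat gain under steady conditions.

Cylindrical conduction, so R = ln(r₂/r₁)/(2πkL) per layer, in series:
R_cast iron pipe wall = ln(20.6/16)/(2π×50.7×13.6) = 5.833×10^-5 K/W
R_polyisocyanurate foam = ln(60.6/20.6)/(2π×0.0207×13.6) = 0.61 K/W
R_outer film = 1/(h_o·2πr_oL) = 1/(5.32×2π×0.0606×13.6) = 0.0363 K/W
R_total = 0.6464 K/W
Q = ΔT/R_total = 196/0.6464

Q ≈ 303 W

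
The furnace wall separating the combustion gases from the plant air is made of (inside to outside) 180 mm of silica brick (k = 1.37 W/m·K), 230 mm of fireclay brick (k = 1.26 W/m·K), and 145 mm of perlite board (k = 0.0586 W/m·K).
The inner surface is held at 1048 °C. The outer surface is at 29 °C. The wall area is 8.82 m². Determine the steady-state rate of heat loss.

Using the resistance-network approach (series):
R_silica brick = L/(kA) = 0.18/(1.37×8.82) = 0.0149 K/W
R_fireclay brick = L/(kA) = 0.23/(1.26×8.82) = 0.0207 K/W
R_perlite board = L/(kA) = 0.145/(0.0586×8.82) = 0.2805 K/W
R_total = 0.3161 K/W
Q = ΔT / R_total = 1019 / 0.3161

Q ≈ 3220 W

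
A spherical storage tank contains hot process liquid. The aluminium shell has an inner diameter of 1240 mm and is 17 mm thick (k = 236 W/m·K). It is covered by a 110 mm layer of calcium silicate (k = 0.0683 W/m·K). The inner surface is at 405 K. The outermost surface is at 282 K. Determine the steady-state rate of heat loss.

Each spherical layer contributes R = (1/r_i − 1/r_o)/(4πk):
R_aluminium shell = (1/0.62 − 1/0.637)/(4π×236) = 1.451×10^-5 K/W
R_calcium silicate = (1/0.637 − 1/0.747)/(4π×0.0683) = 0.2693 K/W
R_total = 0.2694 K/W
Q = ΔT/R_total = 123/0.2694

Q ≈ 457 W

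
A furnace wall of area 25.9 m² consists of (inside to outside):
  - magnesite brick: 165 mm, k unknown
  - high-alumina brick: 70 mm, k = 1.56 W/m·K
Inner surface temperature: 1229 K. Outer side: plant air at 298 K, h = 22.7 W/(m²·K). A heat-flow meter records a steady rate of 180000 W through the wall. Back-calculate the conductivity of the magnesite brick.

Using the resistance-network approach (series):
R_high-alumina brick = L/(kA) = 0.07/(1.56×25.9) = 0.001733 K/W
R_outer film = 1/(h_o·A) = 1/(22.7×25.9) = 0.001701 K/W
Sum of known resistances R_other = 0.003433 K/W
Total R = ΔT/Q = 931/180000 = 0.005172 K/W
R_magnesite brick = R_total − R_other = 0.001739 K/W
k = L/(R·A) = 0.165/(0.001739×25.9)

k ≈ 3.66 W/(m·K)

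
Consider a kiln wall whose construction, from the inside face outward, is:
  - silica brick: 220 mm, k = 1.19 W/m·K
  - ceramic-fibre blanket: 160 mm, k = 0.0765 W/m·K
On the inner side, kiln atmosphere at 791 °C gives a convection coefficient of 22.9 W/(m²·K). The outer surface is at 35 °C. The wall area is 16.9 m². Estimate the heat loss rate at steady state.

Q ≈ 5510 W

Thermal resistances in series:
R_inner film = 1/(h_i·A) = 1/(22.9×16.9) = 0.002584 K/W
R_silica brick = L/(kA) = 0.22/(1.19×16.9) = 0.01094 K/W
R_ceramic-fibre blanket = L/(kA) = 0.16/(0.0765×16.9) = 0.1238 K/W
R_total = 0.1373 K/W
Q = ΔT / R_total = 756 / 0.1373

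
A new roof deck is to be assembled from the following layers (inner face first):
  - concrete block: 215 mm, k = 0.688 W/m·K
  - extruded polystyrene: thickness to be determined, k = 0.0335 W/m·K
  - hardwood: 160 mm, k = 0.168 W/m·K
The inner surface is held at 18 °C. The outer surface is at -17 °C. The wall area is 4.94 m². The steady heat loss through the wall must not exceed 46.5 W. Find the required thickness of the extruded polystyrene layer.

Treating each layer as a thermal resistance in series:
R_concrete block = L/(kA) = 0.215/(0.688×4.94) = 0.06326 K/W
R_hardwood = L/(kA) = 0.16/(0.168×4.94) = 0.1928 K/W
Sum of the known resistances R_other = 0.256 K/W
Required total resistance R_tot = ΔT/Q_allow = 35/46.5 = 0.7527 K/W
R_extruded polystyrene = R_tot − R_other = 0.4966 K/W
L = R·k·A = 0.4966×0.0335×4.94

L ≈ 82.2 mm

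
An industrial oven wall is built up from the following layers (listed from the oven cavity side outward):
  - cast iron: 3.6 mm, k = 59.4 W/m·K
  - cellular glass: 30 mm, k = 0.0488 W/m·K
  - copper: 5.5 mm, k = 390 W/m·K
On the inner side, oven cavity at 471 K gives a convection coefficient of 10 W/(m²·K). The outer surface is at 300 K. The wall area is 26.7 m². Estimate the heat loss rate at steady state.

Model the wall as resistances in series:
R_inner film = 1/(h_i·A) = 1/(10×26.7) = 0.003745 K/W
R_cast iron = L/(kA) = 0.0036/(59.4×26.7) = 2.27×10^-6 K/W
R_cellular glass = L/(kA) = 0.03/(0.0488×26.7) = 0.02302 K/W
R_copper = L/(kA) = 0.0055/(390×26.7) = 5.282×10^-7 K/W
R_total = 0.02677 K/W
Q = ΔT / R_total = 171 / 0.02677

Q ≈ 6390 W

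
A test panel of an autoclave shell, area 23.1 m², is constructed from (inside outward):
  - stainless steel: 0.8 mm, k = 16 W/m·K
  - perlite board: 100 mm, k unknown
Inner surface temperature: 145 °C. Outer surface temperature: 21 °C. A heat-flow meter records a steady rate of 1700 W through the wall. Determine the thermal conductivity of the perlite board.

Series thermal resistances:
R_stainless steel = L/(kA) = 0.0008/(16×23.1) = 2.165×10^-6 K/W
Sum of known resistances R_other = 2.165×10^-6 K/W
Total R = ΔT/Q = 124/1700 = 0.07294 K/W
R_perlite board = R_total − R_other = 0.07294 K/W
k = L/(R·A) = 0.1/(0.07294×23.1)

k ≈ 0.0594 W/(m·K)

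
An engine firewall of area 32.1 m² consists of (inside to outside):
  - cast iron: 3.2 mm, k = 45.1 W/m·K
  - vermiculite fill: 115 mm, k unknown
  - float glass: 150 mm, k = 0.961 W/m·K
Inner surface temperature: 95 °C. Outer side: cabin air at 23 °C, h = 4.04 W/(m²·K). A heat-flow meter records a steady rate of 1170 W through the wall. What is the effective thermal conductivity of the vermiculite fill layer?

Model the wall as resistances in series:
R_cast iron = L/(kA) = 0.0032/(45.1×32.1) = 2.21×10^-6 K/W
R_float glass = L/(kA) = 0.15/(0.961×32.1) = 0.004863 K/W
R_outer film = 1/(h_o·A) = 1/(4.04×32.1) = 0.007711 K/W
Sum of known resistances R_other = 0.01258 K/W
Total R = ΔT/Q = 72/1170 = 0.06154 K/W
R_vermiculite fill = R_total − R_other = 0.04896 K/W
k = L/(R·A) = 0.115/(0.04896×32.1)

k ≈ 0.0732 W/(m·K)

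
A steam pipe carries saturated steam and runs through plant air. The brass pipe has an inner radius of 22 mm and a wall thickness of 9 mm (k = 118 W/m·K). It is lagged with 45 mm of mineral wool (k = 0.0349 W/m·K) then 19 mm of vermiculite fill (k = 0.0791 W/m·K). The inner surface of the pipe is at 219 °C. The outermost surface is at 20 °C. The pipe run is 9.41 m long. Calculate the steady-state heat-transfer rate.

Q ≈ 413 W

For a radial system each layer contributes R = ln(r_out/r_in)/(2πkL); films add R = 1/(hA).
R_brass pipe wall = ln(31/22)/(2π×118×9.41) = 4.916×10^-5 K/W
R_mineral wool = ln(76/31)/(2π×0.0349×9.41) = 0.4346 K/W
R_vermiculite fill = ln(95/76)/(2π×0.0791×9.41) = 0.04771 K/W
R_total = 0.4823 K/W
Q = ΔT/R_total = 199/0.4823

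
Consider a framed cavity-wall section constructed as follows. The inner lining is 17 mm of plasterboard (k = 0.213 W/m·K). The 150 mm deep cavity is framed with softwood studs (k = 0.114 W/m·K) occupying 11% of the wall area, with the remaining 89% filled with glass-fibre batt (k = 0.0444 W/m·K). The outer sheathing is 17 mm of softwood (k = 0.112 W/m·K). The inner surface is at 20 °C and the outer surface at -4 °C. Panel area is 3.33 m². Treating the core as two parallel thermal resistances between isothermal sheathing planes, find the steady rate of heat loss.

Q ≈ 25.7 W

Sheathing layers in series; stud and cavity paths in parallel between them.
R_inner = 0.017/(0.213×3.33) = 0.02397 K/W
R_stud  = 0.15/(0.114×0.11×3.33) = 3.592 K/W
R_cav   = 0.15/(0.0444×0.89×3.33) = 1.14 K/W
1/R_core = 1/R_stud + 1/R_cav → R_core = 0.8653 K/W
R_outer = 0.017/(0.112×3.33) = 0.04558 K/W
R_total = 0.9349 K/W
Q = ΔT/R_total = 24/0.9349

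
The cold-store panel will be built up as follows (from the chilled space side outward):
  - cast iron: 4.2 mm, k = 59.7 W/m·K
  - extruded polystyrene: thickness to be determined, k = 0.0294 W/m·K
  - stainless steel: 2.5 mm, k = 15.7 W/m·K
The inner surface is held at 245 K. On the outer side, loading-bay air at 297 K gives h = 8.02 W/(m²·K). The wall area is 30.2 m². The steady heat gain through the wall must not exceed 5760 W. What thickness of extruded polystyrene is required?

L ≈ 4.34 mm

Thermal resistances in series:
R_cast iron = L/(kA) = 0.0042/(59.7×30.2) = 2.33×10^-6 K/W
R_stainless steel = L/(kA) = 0.0025/(15.7×30.2) = 5.273×10^-6 K/W
R_outer film = 1/(h_o·A) = 1/(8.02×30.2) = 0.004129 K/W
Sum of the known resistances R_other = 0.004136 K/W
Required total resistance R_tot = ΔT/Q_allow = 52/5760 = 0.009028 K/W
R_extruded polystyrene = R_tot − R_other = 0.004891 K/W
L = R·k·A = 0.004891×0.0294×30.2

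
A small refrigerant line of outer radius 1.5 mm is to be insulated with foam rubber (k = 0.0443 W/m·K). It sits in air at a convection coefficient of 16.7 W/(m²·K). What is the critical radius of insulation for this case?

r_cr ≈ 2.65 mm

For a cylinder r_cr = k/h = 0.0443/16.7
r_cr = 2.65 mm; since the bare radius (1.5 mm) is below r_cr, adding a thin layer of insulation will *increase* heat loss.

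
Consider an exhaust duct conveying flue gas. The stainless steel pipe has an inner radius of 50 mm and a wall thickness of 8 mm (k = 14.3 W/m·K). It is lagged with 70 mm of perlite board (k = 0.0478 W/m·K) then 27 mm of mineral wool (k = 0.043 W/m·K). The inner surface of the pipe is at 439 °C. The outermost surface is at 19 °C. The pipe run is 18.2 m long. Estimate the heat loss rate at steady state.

Q ≈ 2280 W

For a radial system each layer contributes R = ln(r_out/r_in)/(2πkL); films add R = 1/(hA).
R_stainless steel pipe wall = ln(58/50)/(2π×14.3×18.2) = 9.076×10^-5 K/W
R_perlite board = ln(128/58)/(2π×0.0478×18.2) = 0.1448 K/W
R_mineral wool = ln(155/128)/(2π×0.043×18.2) = 0.03892 K/W
R_total = 0.1838 K/W
Q = ΔT/R_total = 420/0.1838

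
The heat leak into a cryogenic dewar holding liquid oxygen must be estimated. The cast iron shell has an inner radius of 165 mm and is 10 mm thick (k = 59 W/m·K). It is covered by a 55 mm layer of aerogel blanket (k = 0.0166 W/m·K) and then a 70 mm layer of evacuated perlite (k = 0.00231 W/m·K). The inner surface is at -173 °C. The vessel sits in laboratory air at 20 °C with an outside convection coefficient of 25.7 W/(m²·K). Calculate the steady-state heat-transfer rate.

Q ≈ 4.65 W

Each spherical layer contributes R = (1/r_i − 1/r_o)/(4πk):
R_cast iron shell = (1/0.165 − 1/0.175)/(4π×59) = 4.671×10^-4 K/W
R_aerogel blanket = (1/0.175 − 1/0.23)/(4π×0.0166) = 6.551 K/W
R_evacuated perlite = (1/0.23 − 1/0.3)/(4π×0.00231) = 34.95 K/W
R_outer film = 1/(h·4πr_o²) = 1/(25.7×4π×0.3²) = 0.0344 K/W
R_total = 41.53 K/W
Q = ΔT/R_total = 193/41.53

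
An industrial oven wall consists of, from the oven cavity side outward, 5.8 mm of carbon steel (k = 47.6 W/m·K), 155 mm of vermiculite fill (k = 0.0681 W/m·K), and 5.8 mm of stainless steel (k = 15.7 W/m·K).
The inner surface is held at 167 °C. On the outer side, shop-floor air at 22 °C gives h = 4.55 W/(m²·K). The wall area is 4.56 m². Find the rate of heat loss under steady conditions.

Q ≈ 265 W

Treating each layer as a thermal resistance in series:
R_carbon steel = L/(kA) = 0.0058/(47.6×4.56) = 2.672×10^-5 K/W
R_vermiculite fill = L/(kA) = 0.155/(0.0681×4.56) = 0.4991 K/W
R_stainless steel = L/(kA) = 0.0058/(15.7×4.56) = 8.101×10^-5 K/W
R_outer film = 1/(h_o·A) = 1/(4.55×4.56) = 0.0482 K/W
R_total = 0.5474 K/W
Q = ΔT / R_total = 145 / 0.5474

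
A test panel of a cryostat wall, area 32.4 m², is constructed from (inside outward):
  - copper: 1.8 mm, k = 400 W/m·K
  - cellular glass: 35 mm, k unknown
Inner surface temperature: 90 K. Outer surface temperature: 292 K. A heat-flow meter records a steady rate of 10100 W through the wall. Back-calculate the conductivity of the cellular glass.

Thermal resistances in series:
R_copper = L/(kA) = 0.0018/(400×32.4) = 1.389×10^-7 K/W
Sum of known resistances R_other = 1.389×10^-7 K/W
Total R = ΔT/Q = 202/10100 = 0.02 K/W
R_cellular glass = R_total − R_other = 0.02 K/W
k = L/(R·A) = 0.035/(0.02×32.4)

k ≈ 0.054 W/(m·K)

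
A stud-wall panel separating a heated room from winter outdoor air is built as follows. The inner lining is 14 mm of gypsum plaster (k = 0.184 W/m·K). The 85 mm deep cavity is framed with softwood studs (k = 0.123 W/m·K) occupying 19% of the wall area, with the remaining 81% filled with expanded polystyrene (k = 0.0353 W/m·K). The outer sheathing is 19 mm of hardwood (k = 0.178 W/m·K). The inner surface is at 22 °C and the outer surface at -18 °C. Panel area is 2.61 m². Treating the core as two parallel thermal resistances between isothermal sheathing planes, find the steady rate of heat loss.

Sheathing layers in series; stud and cavity paths in parallel between them.
R_inner = 0.014/(0.184×2.61) = 0.02915 K/W
R_stud  = 0.085/(0.123×0.19×2.61) = 1.394 K/W
R_cav   = 0.085/(0.0353×0.81×2.61) = 1.139 K/W
1/R_core = 1/R_stud + 1/R_cav → R_core = 0.6267 K/W
R_outer = 0.019/(0.178×2.61) = 0.0409 K/W
R_total = 0.6968 K/W
Q = ΔT/R_total = 40/0.6968

Q ≈ 57.4 W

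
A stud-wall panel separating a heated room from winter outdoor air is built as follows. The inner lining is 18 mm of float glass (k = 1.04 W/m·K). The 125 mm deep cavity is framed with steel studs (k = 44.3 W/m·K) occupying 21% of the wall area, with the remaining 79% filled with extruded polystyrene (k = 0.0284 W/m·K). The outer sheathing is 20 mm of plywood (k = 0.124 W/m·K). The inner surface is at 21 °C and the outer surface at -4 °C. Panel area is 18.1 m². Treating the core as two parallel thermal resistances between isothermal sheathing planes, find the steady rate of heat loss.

Q ≈ 2360 W

Sheathing layers in series; stud and cavity paths in parallel between them.
R_inner = 0.018/(1.04×18.1) = 9.562×10^-4 K/W
R_stud  = 0.125/(44.3×0.21×18.1) = 7.423×10^-4 K/W
R_cav   = 0.125/(0.0284×0.79×18.1) = 0.3078 K/W
1/R_core = 1/R_stud + 1/R_cav → R_core = 7.406×10^-4 K/W
R_outer = 0.02/(0.124×18.1) = 0.008911 K/W
R_total = 0.01061 K/W
Q = ΔT/R_total = 25/0.01061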